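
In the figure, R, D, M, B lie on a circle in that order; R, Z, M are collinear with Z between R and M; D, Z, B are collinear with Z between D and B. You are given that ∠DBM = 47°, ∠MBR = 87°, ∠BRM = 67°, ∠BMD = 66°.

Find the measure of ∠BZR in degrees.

∠BZR = 73°

1. ∠DRM = 47°  [same arc DM]
2. ∠BDM = 67°  [△DMB]
3. ∠MDR = 93°  [cyclic RDMB, opposite ∠D+∠B]
4. ∠DMR = 40°  [△RDM]
5. ∠DZM = 73°  [△DZM]
6. ∠BZR = 73°  [vertical angles at Z]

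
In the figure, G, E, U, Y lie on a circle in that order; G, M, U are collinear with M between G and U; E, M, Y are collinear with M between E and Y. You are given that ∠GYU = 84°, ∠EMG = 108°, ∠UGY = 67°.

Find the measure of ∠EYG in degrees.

∠EYG = 41°

1. ∠UMY = 108°  [vertical angles at M]
2. ∠GMY = 72°  [linear pair at M on GU]
3. ∠EYG = 41°  [△GMY]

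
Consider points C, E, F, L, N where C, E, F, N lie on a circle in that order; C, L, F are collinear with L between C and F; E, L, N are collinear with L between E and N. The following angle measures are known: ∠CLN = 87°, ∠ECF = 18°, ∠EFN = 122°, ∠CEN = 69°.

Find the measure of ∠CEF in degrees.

1. ∠ELF = 87°  [vertical angles at L]
2. ∠ENF = 18°  [same arc EF]
3. ∠FEN = 40°  [△EFN]
4. ∠CFE = 53°  [△ELF]
5. ∠CEF = 109°  [△CEF]

∠CEF = 109°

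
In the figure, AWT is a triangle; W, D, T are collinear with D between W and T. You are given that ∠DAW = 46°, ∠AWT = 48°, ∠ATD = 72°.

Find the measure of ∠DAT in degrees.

∠DAT = 14°

1. ∠AWD = 48°  [D on ray WT]
2. ∠ADW = 86°  [△AWD]
3. ∠ADT = 94°  [linear pair at D on WT]
4. ∠DAT = 14°  [△ADT]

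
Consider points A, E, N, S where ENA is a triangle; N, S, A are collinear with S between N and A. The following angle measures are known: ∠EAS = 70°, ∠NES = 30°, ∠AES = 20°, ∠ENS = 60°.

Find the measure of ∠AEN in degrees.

∠AEN = 50°

1. ∠EAN = 70°  [S on ray AN]
2. ∠ANE = 60°  [S on ray NA]
3. ∠AEN = 50°  [△ENA]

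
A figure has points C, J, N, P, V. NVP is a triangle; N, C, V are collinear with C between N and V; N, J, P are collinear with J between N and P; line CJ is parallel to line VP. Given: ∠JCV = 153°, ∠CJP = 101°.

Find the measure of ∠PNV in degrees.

1. ∠JCN = 27°  [linear pair at C on NV]
2. ∠CJN = 79°  [linear pair at J on NP]
3. ∠CNJ = 74°  [△NCJ]
4. ∠PNV = 74°  [C on NV, J on NP]

∠PNV = 74°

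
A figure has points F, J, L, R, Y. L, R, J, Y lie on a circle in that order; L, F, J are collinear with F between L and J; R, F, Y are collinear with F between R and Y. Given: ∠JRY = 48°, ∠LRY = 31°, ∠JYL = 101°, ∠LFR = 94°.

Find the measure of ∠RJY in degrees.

1. ∠LJY = 31°  [same arc LY]
2. ∠JFY = 94°  [vertical angles at F]
3. ∠JYR = 55°  [△JFY]
4. ∠RJY = 77°  [△RJY]

∠RJY = 77°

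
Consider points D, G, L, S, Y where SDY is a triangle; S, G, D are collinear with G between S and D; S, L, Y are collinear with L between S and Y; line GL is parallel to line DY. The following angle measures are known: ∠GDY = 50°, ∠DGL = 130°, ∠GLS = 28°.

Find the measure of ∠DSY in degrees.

∠DSY = 102°

1. ∠SDY = 50°  [G on ray DS]
2. ∠DYS = 28°  [GL∥DY, corresponding at L]
3. ∠DSY = 102°  [△SDY]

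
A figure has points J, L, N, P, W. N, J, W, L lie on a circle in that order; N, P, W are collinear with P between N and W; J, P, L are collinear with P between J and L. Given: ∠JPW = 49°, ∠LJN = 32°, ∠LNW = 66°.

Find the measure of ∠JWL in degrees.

∠JWL = 97°

1. ∠LPN = 49°  [vertical angles at P]
2. ∠LWN = 32°  [same arc NL]
3. ∠LJW = 66°  [same arc WL]
4. ∠LPW = 131°  [linear pair at P on NW]
5. ∠JLW = 17°  [△WPL]
6. ∠JWL = 97°  [△JWL]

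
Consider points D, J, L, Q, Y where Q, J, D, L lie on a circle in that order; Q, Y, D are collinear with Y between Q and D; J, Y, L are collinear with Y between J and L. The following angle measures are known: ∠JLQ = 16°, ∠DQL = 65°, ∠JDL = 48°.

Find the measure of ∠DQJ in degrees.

∠DQJ = 67°

1. ∠DJL = 65°  [same arc DL]
2. ∠DLJ = 67°  [△JDL]
3. ∠DQJ = 67°  [same arc JD]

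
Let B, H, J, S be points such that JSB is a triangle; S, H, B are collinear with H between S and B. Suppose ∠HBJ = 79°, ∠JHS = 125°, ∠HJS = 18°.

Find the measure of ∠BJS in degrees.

∠BJS = 64°

1. ∠JBS = 79°  [H on ray BS]
2. ∠HSJ = 37°  [△JSH]
3. ∠BSJ = 37°  [H on ray SB]
4. ∠BJS = 64°  [△JSB]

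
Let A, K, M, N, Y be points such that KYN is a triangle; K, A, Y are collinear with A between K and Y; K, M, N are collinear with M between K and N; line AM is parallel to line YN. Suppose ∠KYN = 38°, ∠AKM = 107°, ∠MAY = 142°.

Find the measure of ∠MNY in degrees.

∠MNY = 35°

1. ∠KAM = 38°  [AM∥YN, corresponding at A]
2. ∠AMK = 35°  [△KAM]
3. ∠AMN = 145°  [linear pair at M on KN]
4. ∠MNY = 35°  [AM∥YN, co-interior at N–M]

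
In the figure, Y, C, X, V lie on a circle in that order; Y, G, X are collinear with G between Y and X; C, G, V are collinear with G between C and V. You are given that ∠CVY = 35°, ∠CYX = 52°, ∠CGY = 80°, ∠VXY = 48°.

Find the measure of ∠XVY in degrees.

1. ∠CXY = 35°  [same arc YC]
2. ∠XCY = 93°  [△YCX]
3. ∠XVY = 87°  [cyclic YCXV, opposite ∠C+∠V]

∠XVY = 87°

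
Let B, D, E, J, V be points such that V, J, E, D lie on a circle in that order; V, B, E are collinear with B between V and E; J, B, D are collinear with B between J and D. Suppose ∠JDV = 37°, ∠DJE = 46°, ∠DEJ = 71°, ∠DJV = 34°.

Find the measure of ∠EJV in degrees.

∠EJV = 80°

1. ∠DVE = 46°  [same arc ED]
2. ∠DEV = 34°  [same arc VD]
3. ∠EDV = 100°  [△VED]
4. ∠EJV = 80°  [cyclic VJED, opposite ∠J+∠D]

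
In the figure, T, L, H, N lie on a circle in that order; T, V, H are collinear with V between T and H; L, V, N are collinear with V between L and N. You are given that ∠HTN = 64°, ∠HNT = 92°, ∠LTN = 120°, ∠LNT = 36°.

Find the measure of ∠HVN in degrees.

∠HVN = 100°

1. ∠HLN = 64°  [same arc HN]
2. ∠NHT = 24°  [△THN]
3. ∠LHN = 60°  [cyclic TLHN, opposite ∠T+∠H]
4. ∠HNL = 56°  [△LHN]
5. ∠HVN = 100°  [△HVN]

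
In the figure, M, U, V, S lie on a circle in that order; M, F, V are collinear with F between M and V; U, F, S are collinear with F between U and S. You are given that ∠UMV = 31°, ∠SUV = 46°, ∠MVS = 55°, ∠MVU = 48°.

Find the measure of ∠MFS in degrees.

1. ∠SMV = 46°  [same arc VS]
2. ∠MSU = 48°  [same arc MU]
3. ∠MFS = 86°  [△MFS]

∠MFS = 86°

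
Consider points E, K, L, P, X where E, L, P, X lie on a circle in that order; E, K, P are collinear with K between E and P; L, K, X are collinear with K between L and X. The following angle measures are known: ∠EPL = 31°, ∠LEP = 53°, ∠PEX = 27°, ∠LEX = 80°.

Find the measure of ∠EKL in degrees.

∠EKL = 58°

1. ∠EXL = 31°  [same arc EL]
2. ∠ELX = 69°  [△ELX]
3. ∠EKL = 58°  [△EKL]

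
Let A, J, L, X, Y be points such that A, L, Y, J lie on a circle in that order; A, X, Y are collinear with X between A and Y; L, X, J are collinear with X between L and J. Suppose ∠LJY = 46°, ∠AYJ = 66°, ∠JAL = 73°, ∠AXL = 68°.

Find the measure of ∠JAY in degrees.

∠JAY = 27°

1. ∠JXY = 68°  [△YXJ]
2. ∠ALJ = 66°  [same arc AJ]
3. ∠AJL = 41°  [△ALJ]
4. ∠AXJ = 112°  [linear pair at X on AY]
5. ∠JAY = 27°  [△AXJ]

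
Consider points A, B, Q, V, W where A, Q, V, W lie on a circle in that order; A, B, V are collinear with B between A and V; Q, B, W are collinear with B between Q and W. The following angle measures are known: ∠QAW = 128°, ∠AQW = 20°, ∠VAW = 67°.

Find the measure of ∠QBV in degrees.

1. ∠AWQ = 32°  [△AQW]
2. ∠VQW = 67°  [same arc VW]
3. ∠AVQ = 32°  [same arc AQ]
4. ∠QBV = 81°  [△QBV]

∠QBV = 81°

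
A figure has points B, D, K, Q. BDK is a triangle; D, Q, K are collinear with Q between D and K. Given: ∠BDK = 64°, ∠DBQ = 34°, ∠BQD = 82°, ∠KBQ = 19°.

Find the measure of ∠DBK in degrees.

1. ∠BQK = 98°  [linear pair at Q on DK]
2. ∠BKQ = 63°  [△BQK]
3. ∠BKD = 63°  [Q on ray KD]
4. ∠DBK = 53°  [△BDK]

∠DBK = 53°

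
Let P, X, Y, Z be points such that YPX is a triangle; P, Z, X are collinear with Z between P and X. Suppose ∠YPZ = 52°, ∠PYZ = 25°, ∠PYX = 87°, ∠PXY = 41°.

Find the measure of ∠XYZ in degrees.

∠XYZ = 62°

1. ∠PZY = 103°  [△YPZ]
2. ∠YXZ = 41°  [Z on ray XP]
3. ∠XZY = 77°  [linear pair at Z on PX]
4. ∠XYZ = 62°  [△YZX]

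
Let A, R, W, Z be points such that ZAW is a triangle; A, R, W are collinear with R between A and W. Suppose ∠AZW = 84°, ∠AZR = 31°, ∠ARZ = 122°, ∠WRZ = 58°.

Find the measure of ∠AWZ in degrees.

1. ∠RAZ = 27°  [△ZAR]
2. ∠WAZ = 27°  [R on ray AW]
3. ∠AWZ = 69°  [△ZAW]

∠AWZ = 69°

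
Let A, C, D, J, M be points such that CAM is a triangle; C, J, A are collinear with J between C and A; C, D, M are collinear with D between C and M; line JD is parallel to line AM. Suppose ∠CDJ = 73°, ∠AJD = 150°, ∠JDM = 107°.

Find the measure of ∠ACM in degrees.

∠ACM = 77°

1. ∠CJD = 30°  [linear pair at J on CA]
2. ∠DCJ = 77°  [△CJD]
3. ∠ACM = 77°  [J on CA, D on CM]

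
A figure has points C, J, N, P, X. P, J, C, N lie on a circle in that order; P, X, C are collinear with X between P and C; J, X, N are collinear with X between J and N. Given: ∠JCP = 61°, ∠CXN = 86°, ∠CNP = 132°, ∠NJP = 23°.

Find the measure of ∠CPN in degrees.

1. ∠JNP = 61°  [same arc PJ]
2. ∠NXP = 94°  [linear pair at X on PC]
3. ∠CPN = 25°  [△PXN]

∠CPN = 25°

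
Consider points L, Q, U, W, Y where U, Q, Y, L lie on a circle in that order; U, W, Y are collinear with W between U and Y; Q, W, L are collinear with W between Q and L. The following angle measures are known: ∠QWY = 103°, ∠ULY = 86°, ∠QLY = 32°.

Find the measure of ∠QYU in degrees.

1. ∠UQY = 94°  [cyclic UQYL, opposite ∠Q+∠L]
2. ∠QUY = 32°  [same arc QY]
3. ∠QYU = 54°  [△UQY]

∠QYU = 54°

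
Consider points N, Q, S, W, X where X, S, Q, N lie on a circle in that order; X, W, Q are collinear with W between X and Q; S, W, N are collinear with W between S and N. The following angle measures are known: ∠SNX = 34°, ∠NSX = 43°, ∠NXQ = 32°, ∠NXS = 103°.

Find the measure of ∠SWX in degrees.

∠SWX = 66°

1. ∠SQX = 34°  [same arc XS]
2. ∠NSQ = 32°  [same arc QN]
3. ∠QWS = 114°  [△SWQ]
4. ∠SWX = 66°  [linear pair at W on XQ]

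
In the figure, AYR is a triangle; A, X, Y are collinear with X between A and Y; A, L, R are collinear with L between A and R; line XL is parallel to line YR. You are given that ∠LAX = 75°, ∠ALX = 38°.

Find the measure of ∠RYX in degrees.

1. ∠AXL = 67°  [△AXL]
2. ∠LXY = 113°  [linear pair at X on AY]
3. ∠RYX = 67°  [XL∥YR, co-interior at Y–X]

∠RYX = 67°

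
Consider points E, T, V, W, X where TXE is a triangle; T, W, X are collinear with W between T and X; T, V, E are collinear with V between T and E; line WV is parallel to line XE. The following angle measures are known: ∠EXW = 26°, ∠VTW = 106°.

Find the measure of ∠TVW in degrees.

∠TVW = 48°

1. ∠EXT = 26°  [W on ray XT]
2. ∠ETX = 106°  [W on TX, V on TE]
3. ∠TEX = 48°  [△TXE]
4. ∠TVW = 48°  [WV∥XE, corresponding at V]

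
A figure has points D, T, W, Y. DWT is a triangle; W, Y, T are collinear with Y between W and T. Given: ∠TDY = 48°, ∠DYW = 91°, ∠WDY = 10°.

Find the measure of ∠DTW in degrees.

∠DTW = 43°

1. ∠DYT = 89°  [linear pair at Y on WT]
2. ∠DTY = 43°  [△DYT]
3. ∠DTW = 43°  [Y on ray TW]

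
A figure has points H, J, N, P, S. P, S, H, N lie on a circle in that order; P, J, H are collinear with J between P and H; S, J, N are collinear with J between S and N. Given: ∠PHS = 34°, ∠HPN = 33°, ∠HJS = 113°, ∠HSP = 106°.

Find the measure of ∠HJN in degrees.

1. ∠PNS = 34°  [same arc PS]
2. ∠NJP = 113°  [△PJN]
3. ∠HJN = 67°  [linear pair at J on PH]

∠HJN = 67°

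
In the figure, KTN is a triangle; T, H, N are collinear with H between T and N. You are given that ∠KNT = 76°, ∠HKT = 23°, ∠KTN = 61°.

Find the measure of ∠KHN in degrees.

∠KHN = 84°

1. ∠HTK = 61°  [H on ray TN]
2. ∠KHT = 96°  [△KTH]
3. ∠KHN = 84°  [linear pair at H on TN]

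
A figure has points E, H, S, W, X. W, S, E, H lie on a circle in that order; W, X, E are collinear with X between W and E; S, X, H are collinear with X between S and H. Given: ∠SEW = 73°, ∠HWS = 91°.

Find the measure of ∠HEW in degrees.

∠HEW = 16°

1. ∠SHW = 73°  [same arc WS]
2. ∠HSW = 16°  [△WSH]
3. ∠HEW = 16°  [same arc WH]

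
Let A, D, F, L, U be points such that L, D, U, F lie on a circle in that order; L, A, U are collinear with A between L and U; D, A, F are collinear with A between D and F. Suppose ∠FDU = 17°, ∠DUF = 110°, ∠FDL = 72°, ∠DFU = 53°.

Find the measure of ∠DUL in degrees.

∠DUL = 38°

1. ∠DLF = 70°  [cyclic LDUF, opposite ∠L+∠U]
2. ∠DFL = 38°  [△LDF]
3. ∠DUL = 38°  [same arc LD]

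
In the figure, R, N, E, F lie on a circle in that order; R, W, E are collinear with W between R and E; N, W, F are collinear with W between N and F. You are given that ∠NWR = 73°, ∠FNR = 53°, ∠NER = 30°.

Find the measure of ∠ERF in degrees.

1. ∠EWF = 73°  [vertical angles at W]
2. ∠NFR = 30°  [same arc RN]
3. ∠FWR = 107°  [linear pair at W on RE]
4. ∠ERF = 43°  [△RWF]

∠ERF = 43°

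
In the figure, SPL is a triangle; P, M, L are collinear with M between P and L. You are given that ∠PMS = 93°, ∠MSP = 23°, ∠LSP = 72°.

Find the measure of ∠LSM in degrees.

1. ∠MPS = 64°  [△SPM]
2. ∠LMS = 87°  [linear pair at M on PL]
3. ∠LPS = 64°  [M on ray PL]
4. ∠PLS = 44°  [△SPL]
5. ∠MLS = 44°  [M on ray LP]
6. ∠LSM = 49°  [△SML]

∠LSM = 49°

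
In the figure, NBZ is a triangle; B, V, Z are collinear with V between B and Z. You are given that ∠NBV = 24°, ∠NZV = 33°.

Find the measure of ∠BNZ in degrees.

1. ∠NBZ = 24°  [V on ray BZ]
2. ∠BZN = 33°  [V on ray ZB]
3. ∠BNZ = 123°  [△NBZ]

∠BNZ = 123°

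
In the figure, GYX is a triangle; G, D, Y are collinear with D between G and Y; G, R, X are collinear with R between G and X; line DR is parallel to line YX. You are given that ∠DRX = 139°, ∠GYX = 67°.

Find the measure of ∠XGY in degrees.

1. ∠DRG = 41°  [linear pair at R on GX]
2. ∠GDR = 67°  [DR∥YX, corresponding at D]
3. ∠DGR = 72°  [△GDR]
4. ∠XGY = 72°  [D on GY, R on GX]

∠XGY = 72°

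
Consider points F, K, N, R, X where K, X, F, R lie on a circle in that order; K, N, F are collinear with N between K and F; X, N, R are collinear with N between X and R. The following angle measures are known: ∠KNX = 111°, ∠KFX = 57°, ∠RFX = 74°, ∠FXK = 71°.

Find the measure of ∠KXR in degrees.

1. ∠KRX = 57°  [same arc KX]
2. ∠RKX = 106°  [cyclic KXFR, opposite ∠K+∠F]
3. ∠KXR = 17°  [△KXR]

∠KXR = 17°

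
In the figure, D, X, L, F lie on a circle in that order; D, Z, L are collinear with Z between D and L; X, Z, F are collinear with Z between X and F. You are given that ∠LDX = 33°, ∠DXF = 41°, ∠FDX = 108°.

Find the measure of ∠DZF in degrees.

∠DZF = 74°

1. ∠LFX = 33°  [same arc XL]
2. ∠DLF = 41°  [same arc DF]
3. ∠FZL = 106°  [△LZF]
4. ∠DZF = 74°  [linear pair at Z on DL]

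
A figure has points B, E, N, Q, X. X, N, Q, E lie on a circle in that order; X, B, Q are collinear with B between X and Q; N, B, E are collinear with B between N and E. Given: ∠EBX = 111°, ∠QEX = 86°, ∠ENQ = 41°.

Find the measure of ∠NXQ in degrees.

∠NXQ = 58°

1. ∠NBQ = 111°  [vertical angles at B]
2. ∠QNX = 94°  [cyclic XNQE, opposite ∠N+∠E]
3. ∠NQX = 28°  [△NBQ]
4. ∠NXQ = 58°  [△XNQ]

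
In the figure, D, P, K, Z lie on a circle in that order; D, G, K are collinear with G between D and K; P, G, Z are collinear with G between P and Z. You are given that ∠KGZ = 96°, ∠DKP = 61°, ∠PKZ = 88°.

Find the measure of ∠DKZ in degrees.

1. ∠DZP = 61°  [same arc DP]
2. ∠PDZ = 92°  [cyclic DPKZ, opposite ∠D+∠K]
3. ∠DPZ = 27°  [△DPZ]
4. ∠DKZ = 27°  [same arc DZ]

∠DKZ = 27°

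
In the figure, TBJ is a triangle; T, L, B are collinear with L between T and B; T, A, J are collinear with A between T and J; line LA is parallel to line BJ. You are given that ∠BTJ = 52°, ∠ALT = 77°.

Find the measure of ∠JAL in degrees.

∠JAL = 129°

1. ∠ATL = 52°  [L on TB, A on TJ]
2. ∠LAT = 51°  [△TLA]
3. ∠JAL = 129°  [linear pair at A on TJ]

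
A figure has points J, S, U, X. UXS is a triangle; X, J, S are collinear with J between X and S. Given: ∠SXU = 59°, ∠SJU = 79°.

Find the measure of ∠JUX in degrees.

∠JUX = 20°

1. ∠JXU = 59°  [J on ray XS]
2. ∠UJX = 101°  [linear pair at J on XS]
3. ∠JUX = 20°  [△UXJ]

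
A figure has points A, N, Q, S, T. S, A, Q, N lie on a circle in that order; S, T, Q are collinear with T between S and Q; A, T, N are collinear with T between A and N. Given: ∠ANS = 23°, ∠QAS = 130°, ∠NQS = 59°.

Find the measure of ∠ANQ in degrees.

1. ∠AQS = 23°  [same arc SA]
2. ∠ASQ = 27°  [△SAQ]
3. ∠ANQ = 27°  [same arc AQ]

∠ANQ = 27°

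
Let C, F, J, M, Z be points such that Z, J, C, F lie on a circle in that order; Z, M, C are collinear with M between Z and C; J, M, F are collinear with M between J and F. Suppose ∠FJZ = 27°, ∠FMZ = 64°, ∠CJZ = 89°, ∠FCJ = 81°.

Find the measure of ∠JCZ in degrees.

1. ∠FZJ = 99°  [cyclic ZJCF, opposite ∠Z+∠C]
2. ∠JFZ = 54°  [△ZJF]
3. ∠JCZ = 54°  [same arc ZJ]

∠JCZ = 54°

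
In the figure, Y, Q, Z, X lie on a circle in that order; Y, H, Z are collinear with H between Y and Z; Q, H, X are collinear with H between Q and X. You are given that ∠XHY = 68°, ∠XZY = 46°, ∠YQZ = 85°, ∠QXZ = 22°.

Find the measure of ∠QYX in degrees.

∠QYX = 61°

1. ∠XQY = 46°  [same arc YX]
2. ∠YXZ = 95°  [cyclic YQZX, opposite ∠Q+∠X]
3. ∠XYZ = 39°  [△YZX]
4. ∠QXY = 73°  [△YHX]
5. ∠QYX = 61°  [△YQX]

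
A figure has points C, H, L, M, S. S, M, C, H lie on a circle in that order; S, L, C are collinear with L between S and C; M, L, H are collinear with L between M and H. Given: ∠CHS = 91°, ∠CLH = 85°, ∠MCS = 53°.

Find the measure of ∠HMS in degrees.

1. ∠CMS = 89°  [cyclic SMCH, opposite ∠M+∠H]
2. ∠MLS = 85°  [vertical angles at L]
3. ∠CSM = 38°  [△SMC]
4. ∠HMS = 57°  [△SLM]

∠HMS = 57°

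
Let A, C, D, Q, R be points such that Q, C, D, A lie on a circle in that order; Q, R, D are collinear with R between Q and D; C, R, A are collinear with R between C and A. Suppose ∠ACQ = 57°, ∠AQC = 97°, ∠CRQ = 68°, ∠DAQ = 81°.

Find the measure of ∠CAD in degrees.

1. ∠ADQ = 57°  [same arc QA]
2. ∠ARD = 68°  [vertical angles at R]
3. ∠CAD = 55°  [△DRA]

∠CAD = 55°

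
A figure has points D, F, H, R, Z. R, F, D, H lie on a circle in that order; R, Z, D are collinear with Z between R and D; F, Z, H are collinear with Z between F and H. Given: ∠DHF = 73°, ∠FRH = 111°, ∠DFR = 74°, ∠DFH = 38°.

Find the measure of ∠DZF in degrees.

∠DZF = 109°

1. ∠DRF = 73°  [same arc FD]
2. ∠FDR = 33°  [△RFD]
3. ∠DZF = 109°  [△FZD]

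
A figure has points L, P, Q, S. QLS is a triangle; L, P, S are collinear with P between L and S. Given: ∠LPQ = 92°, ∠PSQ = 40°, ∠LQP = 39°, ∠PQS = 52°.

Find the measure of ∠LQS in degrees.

1. ∠PLQ = 49°  [△QLP]
2. ∠LSQ = 40°  [P on ray SL]
3. ∠QLS = 49°  [P on ray LS]
4. ∠LQS = 91°  [△QLS]

∠LQS = 91°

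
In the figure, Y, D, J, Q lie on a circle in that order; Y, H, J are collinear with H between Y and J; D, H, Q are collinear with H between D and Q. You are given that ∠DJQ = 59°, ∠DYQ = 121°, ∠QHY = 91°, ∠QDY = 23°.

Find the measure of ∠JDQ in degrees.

1. ∠DQY = 36°  [△YDQ]
2. ∠DHJ = 91°  [vertical angles at H]
3. ∠DJY = 36°  [same arc YD]
4. ∠JDQ = 53°  [△DHJ]

∠JDQ = 53°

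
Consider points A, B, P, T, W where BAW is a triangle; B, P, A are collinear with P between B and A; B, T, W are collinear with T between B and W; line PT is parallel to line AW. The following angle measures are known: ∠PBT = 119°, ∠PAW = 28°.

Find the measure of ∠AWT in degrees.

∠AWT = 33°

1. ∠ABW = 119°  [P on BA, T on BW]
2. ∠BAW = 28°  [P on ray AB]
3. ∠AWB = 33°  [△BAW]
4. ∠AWT = 33°  [T on ray WB]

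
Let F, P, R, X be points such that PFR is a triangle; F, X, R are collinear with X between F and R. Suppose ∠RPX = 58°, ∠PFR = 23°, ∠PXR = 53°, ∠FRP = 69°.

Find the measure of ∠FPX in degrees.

∠FPX = 30°

1. ∠PFX = 23°  [X on ray FR]
2. ∠FXP = 127°  [linear pair at X on FR]
3. ∠FPX = 30°  [△PFX]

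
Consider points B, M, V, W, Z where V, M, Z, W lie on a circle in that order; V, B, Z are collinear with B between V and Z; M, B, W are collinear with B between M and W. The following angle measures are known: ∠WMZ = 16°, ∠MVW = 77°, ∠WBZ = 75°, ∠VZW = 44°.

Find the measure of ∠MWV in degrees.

∠MWV = 59°

1. ∠WVZ = 16°  [same arc ZW]
2. ∠VBW = 105°  [linear pair at B on VZ]
3. ∠MWV = 59°  [△VBW]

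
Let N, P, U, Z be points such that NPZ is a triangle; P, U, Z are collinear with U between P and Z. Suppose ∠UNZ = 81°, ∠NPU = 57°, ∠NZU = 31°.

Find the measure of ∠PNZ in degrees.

∠PNZ = 92°

1. ∠NPZ = 57°  [U on ray PZ]
2. ∠NZP = 31°  [U on ray ZP]
3. ∠PNZ = 92°  [△NPZ]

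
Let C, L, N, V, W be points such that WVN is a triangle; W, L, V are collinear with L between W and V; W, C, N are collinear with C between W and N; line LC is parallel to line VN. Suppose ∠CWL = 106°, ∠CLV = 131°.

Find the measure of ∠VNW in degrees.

1. ∠CLW = 49°  [linear pair at L on WV]
2. ∠LCW = 25°  [△WLC]
3. ∠VNW = 25°  [LC∥VN, corresponding at C]

∠VNW = 25°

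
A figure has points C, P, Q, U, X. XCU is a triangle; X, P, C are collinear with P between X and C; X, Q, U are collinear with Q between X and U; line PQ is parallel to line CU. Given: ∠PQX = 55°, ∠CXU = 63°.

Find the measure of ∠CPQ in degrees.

1. ∠CUX = 55°  [PQ∥CU, corresponding at Q]
2. ∠UCX = 62°  [△XCU]
3. ∠QPX = 62°  [PQ∥CU, corresponding at P]
4. ∠CPQ = 118°  [linear pair at P on XC]

∠CPQ = 118°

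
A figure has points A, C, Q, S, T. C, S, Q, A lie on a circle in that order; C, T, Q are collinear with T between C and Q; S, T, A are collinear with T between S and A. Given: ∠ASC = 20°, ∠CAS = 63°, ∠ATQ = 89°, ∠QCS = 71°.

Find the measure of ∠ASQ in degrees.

∠ASQ = 26°

1. ∠CTS = 89°  [△CTS]
2. ∠CQS = 63°  [same arc CS]
3. ∠QTS = 91°  [linear pair at T on CQ]
4. ∠ASQ = 26°  [△STQ]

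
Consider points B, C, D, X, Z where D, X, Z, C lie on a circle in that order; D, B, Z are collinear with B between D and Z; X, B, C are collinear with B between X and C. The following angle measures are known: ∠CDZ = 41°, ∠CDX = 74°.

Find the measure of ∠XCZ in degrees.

1. ∠CXZ = 41°  [same arc ZC]
2. ∠CZX = 106°  [cyclic DXZC, opposite ∠D+∠Z]
3. ∠XCZ = 33°  [△XZC]

∠XCZ = 33°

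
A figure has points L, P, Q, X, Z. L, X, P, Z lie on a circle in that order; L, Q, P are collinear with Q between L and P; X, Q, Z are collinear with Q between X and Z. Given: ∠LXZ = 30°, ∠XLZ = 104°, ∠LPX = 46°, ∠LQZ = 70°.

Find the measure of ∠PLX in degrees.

∠PLX = 40°

1. ∠LPZ = 30°  [same arc LZ]
2. ∠PQZ = 110°  [linear pair at Q on LP]
3. ∠PZX = 40°  [△PQZ]
4. ∠PLX = 40°  [same arc XP]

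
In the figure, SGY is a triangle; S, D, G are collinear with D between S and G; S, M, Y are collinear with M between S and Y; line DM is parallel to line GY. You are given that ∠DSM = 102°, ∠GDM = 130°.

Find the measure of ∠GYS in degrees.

1. ∠MDS = 50°  [linear pair at D on SG]
2. ∠DMS = 28°  [△SDM]
3. ∠GYS = 28°  [DM∥GY, corresponding at M]

∠GYS = 28°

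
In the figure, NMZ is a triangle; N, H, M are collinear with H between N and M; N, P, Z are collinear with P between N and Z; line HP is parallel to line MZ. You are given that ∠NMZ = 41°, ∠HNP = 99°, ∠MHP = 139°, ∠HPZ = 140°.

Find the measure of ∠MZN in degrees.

1. ∠NHP = 41°  [HP∥MZ, corresponding at H]
2. ∠HPN = 40°  [△NHP]
3. ∠MZN = 40°  [HP∥MZ, corresponding at P]

∠MZN = 40°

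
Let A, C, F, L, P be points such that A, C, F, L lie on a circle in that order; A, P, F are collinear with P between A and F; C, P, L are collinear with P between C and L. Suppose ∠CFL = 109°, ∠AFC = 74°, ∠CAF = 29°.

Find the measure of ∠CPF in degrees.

1. ∠CLF = 29°  [same arc CF]
2. ∠FCL = 42°  [△CFL]
3. ∠CPF = 64°  [△CPF]

∠CPF = 64°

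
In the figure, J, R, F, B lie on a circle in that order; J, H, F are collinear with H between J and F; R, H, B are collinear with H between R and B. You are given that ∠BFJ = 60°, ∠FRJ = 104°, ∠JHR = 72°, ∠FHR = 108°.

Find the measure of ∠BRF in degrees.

1. ∠FBJ = 76°  [cyclic JRFB, opposite ∠R+∠B]
2. ∠BJF = 44°  [△JFB]
3. ∠BRF = 44°  [same arc FB]

∠BRF = 44°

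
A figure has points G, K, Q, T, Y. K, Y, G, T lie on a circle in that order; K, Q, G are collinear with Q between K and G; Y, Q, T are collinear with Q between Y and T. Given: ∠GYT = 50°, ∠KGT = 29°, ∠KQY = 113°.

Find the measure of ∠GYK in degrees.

1. ∠GKT = 50°  [same arc GT]
2. ∠GTK = 101°  [△KGT]
3. ∠GYK = 79°  [cyclic KYGT, opposite ∠Y+∠T]

∠GYK = 79°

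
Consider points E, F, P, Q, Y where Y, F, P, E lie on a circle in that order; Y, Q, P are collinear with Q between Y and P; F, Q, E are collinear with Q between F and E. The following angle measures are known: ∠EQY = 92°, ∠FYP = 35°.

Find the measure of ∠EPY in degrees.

1. ∠EQP = 88°  [linear pair at Q on YP]
2. ∠FEP = 35°  [same arc FP]
3. ∠EPY = 57°  [△PQE]

∠EPY = 57°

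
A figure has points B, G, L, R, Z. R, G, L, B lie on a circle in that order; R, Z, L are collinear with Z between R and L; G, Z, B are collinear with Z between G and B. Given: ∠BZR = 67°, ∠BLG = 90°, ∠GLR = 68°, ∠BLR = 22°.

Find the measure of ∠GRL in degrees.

∠GRL = 45°

1. ∠GZL = 67°  [vertical angles at Z]
2. ∠BGR = 22°  [same arc RB]
3. ∠GZR = 113°  [linear pair at Z on RL]
4. ∠GRL = 45°  [△RZG]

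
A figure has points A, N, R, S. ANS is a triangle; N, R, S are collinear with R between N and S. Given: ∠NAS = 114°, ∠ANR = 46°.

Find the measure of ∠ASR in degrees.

∠ASR = 20°

1. ∠ANS = 46°  [R on ray NS]
2. ∠ASN = 20°  [△ANS]
3. ∠ASR = 20°  [R on ray SN]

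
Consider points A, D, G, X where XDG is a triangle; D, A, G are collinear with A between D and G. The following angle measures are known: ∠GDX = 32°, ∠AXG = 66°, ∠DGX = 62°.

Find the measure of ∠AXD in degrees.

∠AXD = 20°

1. ∠ADX = 32°  [A on ray DG]
2. ∠AGX = 62°  [A on ray GD]
3. ∠GAX = 52°  [△XAG]
4. ∠DAX = 128°  [linear pair at A on DG]
5. ∠AXD = 20°  [△XDA]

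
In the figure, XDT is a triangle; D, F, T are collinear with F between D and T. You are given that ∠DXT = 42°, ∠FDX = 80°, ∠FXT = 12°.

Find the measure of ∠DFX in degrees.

∠DFX = 70°

1. ∠TDX = 80°  [F on ray DT]
2. ∠DTX = 58°  [△XDT]
3. ∠FTX = 58°  [F on ray TD]
4. ∠TFX = 110°  [△XFT]
5. ∠DFX = 70°  [linear pair at F on DT]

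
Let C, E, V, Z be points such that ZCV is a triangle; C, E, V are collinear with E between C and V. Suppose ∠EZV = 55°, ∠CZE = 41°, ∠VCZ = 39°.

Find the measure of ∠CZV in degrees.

∠CZV = 96°

1. ∠ECZ = 39°  [E on ray CV]
2. ∠CEZ = 100°  [△ZCE]
3. ∠VEZ = 80°  [linear pair at E on CV]
4. ∠EVZ = 45°  [△ZEV]
5. ∠CVZ = 45°  [E on ray VC]
6. ∠CZV = 96°  [△ZCV]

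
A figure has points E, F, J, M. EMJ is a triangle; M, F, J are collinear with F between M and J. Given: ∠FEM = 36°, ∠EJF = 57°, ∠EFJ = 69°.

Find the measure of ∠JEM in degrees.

∠JEM = 90°

1. ∠EJM = 57°  [F on ray JM]
2. ∠EFM = 111°  [linear pair at F on MJ]
3. ∠EMF = 33°  [△EMF]
4. ∠EMJ = 33°  [F on ray MJ]
5. ∠JEM = 90°  [△EMJ]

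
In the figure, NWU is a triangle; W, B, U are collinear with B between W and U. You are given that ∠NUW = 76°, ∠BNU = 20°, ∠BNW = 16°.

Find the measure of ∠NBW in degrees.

∠NBW = 96°

1. ∠BUN = 76°  [B on ray UW]
2. ∠NBU = 84°  [△NBU]
3. ∠NBW = 96°  [linear pair at B on WU]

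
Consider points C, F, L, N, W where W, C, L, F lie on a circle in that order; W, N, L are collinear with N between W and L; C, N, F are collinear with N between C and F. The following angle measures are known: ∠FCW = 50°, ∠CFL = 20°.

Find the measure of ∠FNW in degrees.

∠FNW = 70°

1. ∠FLW = 50°  [same arc WF]
2. ∠FNL = 110°  [△LNF]
3. ∠FNW = 70°  [linear pair at N on WL]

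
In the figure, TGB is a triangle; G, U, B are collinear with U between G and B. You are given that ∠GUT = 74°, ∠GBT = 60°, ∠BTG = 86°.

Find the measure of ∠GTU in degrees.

1. ∠BGT = 34°  [△TGB]
2. ∠TGU = 34°  [U on ray GB]
3. ∠GTU = 72°  [△TGU]

∠GTU = 72°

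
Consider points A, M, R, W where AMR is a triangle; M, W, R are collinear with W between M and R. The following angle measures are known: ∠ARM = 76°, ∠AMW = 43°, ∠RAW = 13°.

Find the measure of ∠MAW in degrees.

1. ∠ARW = 76°  [W on ray RM]
2. ∠AWR = 91°  [△AWR]
3. ∠AWM = 89°  [linear pair at W on MR]
4. ∠MAW = 48°  [△AMW]

∠MAW = 48°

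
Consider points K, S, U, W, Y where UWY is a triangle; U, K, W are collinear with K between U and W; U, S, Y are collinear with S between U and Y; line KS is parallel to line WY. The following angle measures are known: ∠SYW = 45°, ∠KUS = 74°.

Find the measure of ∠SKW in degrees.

1. ∠UYW = 45°  [S on ray YU]
2. ∠WUY = 74°  [K on UW, S on UY]
3. ∠UWY = 61°  [△UWY]
4. ∠SKU = 61°  [KS∥WY, corresponding at K]
5. ∠SKW = 119°  [linear pair at K on UW]

∠SKW = 119°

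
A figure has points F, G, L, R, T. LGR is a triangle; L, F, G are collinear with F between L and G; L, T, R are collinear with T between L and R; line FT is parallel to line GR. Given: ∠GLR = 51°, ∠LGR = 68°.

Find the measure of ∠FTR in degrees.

∠FTR = 119°

1. ∠GRL = 61°  [△LGR]
2. ∠FTL = 61°  [FT∥GR, corresponding at T]
3. ∠FTR = 119°  [linear pair at T on LR]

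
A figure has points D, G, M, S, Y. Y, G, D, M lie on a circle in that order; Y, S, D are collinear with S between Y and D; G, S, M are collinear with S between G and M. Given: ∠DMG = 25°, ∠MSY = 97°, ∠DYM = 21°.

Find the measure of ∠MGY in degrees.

1. ∠DYG = 25°  [same arc GD]
2. ∠DSG = 97°  [vertical angles at S]
3. ∠GSY = 83°  [linear pair at S on YD]
4. ∠MGY = 72°  [△YSG]

∠MGY = 72°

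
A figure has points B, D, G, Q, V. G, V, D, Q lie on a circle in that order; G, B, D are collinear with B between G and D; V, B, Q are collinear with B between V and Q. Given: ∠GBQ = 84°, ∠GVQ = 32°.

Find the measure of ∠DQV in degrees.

∠DQV = 52°

1. ∠DBQ = 96°  [linear pair at B on GD]
2. ∠GDQ = 32°  [same arc GQ]
3. ∠DQV = 52°  [△DBQ]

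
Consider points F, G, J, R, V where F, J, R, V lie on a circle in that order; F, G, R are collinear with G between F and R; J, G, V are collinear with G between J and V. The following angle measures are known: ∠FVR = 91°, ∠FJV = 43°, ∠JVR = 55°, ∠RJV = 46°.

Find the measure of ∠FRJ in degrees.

∠FRJ = 36°

1. ∠FJR = 89°  [cyclic FJRV, opposite ∠J+∠V]
2. ∠JFR = 55°  [same arc JR]
3. ∠FRJ = 36°  [△FJR]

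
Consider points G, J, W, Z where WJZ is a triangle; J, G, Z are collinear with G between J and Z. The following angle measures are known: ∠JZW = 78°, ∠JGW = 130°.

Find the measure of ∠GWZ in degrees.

∠GWZ = 52°

1. ∠GZW = 78°  [G on ray ZJ]
2. ∠WGZ = 50°  [linear pair at G on JZ]
3. ∠GWZ = 52°  [△WGZ]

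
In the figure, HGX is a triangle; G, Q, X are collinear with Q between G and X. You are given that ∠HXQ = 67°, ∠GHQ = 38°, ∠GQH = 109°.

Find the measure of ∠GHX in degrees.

1. ∠GXH = 67°  [Q on ray XG]
2. ∠HGQ = 33°  [△HGQ]
3. ∠HGX = 33°  [Q on ray GX]
4. ∠GHX = 80°  [△HGX]

∠GHX = 80°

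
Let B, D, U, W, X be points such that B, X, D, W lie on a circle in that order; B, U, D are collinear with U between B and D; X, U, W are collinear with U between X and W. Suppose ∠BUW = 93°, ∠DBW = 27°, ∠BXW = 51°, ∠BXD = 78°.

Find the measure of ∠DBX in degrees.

1. ∠DUX = 93°  [vertical angles at U]
2. ∠BUX = 87°  [linear pair at U on BD]
3. ∠DBX = 42°  [△BUX]

∠DBX = 42°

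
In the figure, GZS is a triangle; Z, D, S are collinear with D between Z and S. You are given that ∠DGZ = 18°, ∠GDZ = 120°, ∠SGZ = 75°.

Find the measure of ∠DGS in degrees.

∠DGS = 57°

1. ∠DZG = 42°  [△GZD]
2. ∠GDS = 60°  [linear pair at D on ZS]
3. ∠GZS = 42°  [D on ray ZS]
4. ∠GSZ = 63°  [△GZS]
5. ∠DSG = 63°  [D on ray SZ]
6. ∠DGS = 57°  [△GDS]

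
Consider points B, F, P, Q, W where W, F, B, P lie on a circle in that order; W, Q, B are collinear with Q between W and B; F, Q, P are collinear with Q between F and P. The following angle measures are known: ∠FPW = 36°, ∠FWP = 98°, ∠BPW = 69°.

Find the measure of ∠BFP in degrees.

1. ∠FBW = 36°  [same arc WF]
2. ∠FBP = 82°  [cyclic WFBP, opposite ∠W+∠B]
3. ∠BFW = 111°  [cyclic WFBP, opposite ∠F+∠P]
4. ∠BWF = 33°  [△WFB]
5. ∠BPF = 33°  [same arc FB]
6. ∠BFP = 65°  [△FBP]

∠BFP = 65°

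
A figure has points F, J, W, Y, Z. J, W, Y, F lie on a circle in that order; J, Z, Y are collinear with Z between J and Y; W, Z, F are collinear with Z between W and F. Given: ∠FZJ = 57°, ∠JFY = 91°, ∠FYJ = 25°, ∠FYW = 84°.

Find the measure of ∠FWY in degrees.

∠FWY = 64°

1. ∠FZY = 123°  [linear pair at Z on JY]
2. ∠WFY = 32°  [△YZF]
3. ∠FWY = 64°  [△WYF]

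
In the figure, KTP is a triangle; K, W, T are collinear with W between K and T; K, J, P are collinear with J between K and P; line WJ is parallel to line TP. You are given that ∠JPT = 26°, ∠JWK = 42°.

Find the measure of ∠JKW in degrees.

∠JKW = 112°

1. ∠KPT = 26°  [J on ray PK]
2. ∠KTP = 42°  [WJ∥TP, corresponding at W]
3. ∠PKT = 112°  [△KTP]
4. ∠JKW = 112°  [W on KT, J on KP]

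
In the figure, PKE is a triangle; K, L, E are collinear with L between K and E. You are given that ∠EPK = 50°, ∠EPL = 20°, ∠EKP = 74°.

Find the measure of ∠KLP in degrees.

∠KLP = 76°

1. ∠KEP = 56°  [△PKE]
2. ∠LEP = 56°  [L on ray EK]
3. ∠ELP = 104°  [△PLE]
4. ∠KLP = 76°  [linear pair at L on KE]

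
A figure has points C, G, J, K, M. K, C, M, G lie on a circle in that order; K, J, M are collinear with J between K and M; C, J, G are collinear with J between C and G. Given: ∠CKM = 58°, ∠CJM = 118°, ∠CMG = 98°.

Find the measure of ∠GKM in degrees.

∠GKM = 24°

1. ∠CGM = 58°  [same arc CM]
2. ∠GCM = 24°  [△CMG]
3. ∠GKM = 24°  [same arc MG]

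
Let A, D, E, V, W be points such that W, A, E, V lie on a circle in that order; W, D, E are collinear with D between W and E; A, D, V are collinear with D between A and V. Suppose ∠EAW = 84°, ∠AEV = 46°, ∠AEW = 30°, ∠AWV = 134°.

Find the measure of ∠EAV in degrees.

1. ∠AWE = 66°  [△WAE]
2. ∠AVE = 66°  [same arc AE]
3. ∠EAV = 68°  [△AEV]

∠EAV = 68°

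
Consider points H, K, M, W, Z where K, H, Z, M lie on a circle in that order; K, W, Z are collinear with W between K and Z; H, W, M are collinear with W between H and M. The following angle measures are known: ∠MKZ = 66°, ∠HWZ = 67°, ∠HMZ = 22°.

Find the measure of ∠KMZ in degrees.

1. ∠MHZ = 66°  [same arc ZM]
2. ∠HZK = 47°  [△HWZ]
3. ∠HKZ = 22°  [same arc HZ]
4. ∠KHZ = 111°  [△KHZ]
5. ∠KMZ = 69°  [cyclic KHZM, opposite ∠H+∠M]

∠KMZ = 69°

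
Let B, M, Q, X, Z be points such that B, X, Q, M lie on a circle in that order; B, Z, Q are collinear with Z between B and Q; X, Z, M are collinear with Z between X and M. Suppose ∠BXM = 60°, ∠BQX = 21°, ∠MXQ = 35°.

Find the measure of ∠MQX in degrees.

∠MQX = 81°

1. ∠BMX = 21°  [same arc BX]
2. ∠MBX = 99°  [△BXM]
3. ∠MQX = 81°  [cyclic BXQM, opposite ∠B+∠Q]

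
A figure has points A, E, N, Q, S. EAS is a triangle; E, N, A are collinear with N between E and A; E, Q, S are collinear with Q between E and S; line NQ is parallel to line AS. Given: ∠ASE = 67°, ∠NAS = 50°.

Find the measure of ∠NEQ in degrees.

∠NEQ = 63°

1. ∠EAS = 50°  [N on ray AE]
2. ∠AES = 63°  [△EAS]
3. ∠NEQ = 63°  [N on EA, Q on ES]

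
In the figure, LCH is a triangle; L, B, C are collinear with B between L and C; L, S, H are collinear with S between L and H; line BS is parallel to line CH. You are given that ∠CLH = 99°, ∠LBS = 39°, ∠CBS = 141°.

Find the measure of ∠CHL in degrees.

∠CHL = 42°

1. ∠BLS = 99°  [B on LC, S on LH]
2. ∠BSL = 42°  [△LBS]
3. ∠CHL = 42°  [BS∥CH, corresponding at S]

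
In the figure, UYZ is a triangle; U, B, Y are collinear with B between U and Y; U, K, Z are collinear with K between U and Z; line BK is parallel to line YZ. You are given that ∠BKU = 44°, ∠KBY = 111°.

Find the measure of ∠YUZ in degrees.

∠YUZ = 67°

1. ∠KBU = 69°  [linear pair at B on UY]
2. ∠BUK = 67°  [△UBK]
3. ∠YUZ = 67°  [B on UY, K on UZ]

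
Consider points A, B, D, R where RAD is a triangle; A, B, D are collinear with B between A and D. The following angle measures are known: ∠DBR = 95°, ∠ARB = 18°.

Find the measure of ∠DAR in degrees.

1. ∠ABR = 85°  [linear pair at B on AD]
2. ∠BAR = 77°  [△RAB]
3. ∠DAR = 77°  [B on ray AD]

∠DAR = 77°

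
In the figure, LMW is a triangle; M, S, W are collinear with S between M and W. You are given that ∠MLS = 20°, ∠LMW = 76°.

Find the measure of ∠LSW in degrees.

1. ∠LMS = 76°  [S on ray MW]
2. ∠LSM = 84°  [△LMS]
3. ∠LSW = 96°  [linear pair at S on MW]

∠LSW = 96°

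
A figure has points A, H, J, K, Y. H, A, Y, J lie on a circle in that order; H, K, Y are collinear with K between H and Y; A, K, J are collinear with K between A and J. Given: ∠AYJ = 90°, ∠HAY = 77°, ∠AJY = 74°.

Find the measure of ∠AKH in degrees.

∠AKH = 45°

1. ∠JAY = 16°  [△AYJ]
2. ∠HJY = 103°  [cyclic HAYJ, opposite ∠A+∠J]
3. ∠AHY = 74°  [same arc AY]
4. ∠JHY = 16°  [same arc YJ]
5. ∠HYJ = 61°  [△HYJ]
6. ∠HAJ = 61°  [same arc HJ]
7. ∠AKH = 45°  [△HKA]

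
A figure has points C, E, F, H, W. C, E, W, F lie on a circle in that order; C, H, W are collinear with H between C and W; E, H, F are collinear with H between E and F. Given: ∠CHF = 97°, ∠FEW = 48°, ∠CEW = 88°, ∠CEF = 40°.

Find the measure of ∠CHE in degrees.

∠CHE = 83°

1. ∠EHW = 97°  [vertical angles at H]
2. ∠CWE = 35°  [△EHW]
3. ∠ECW = 57°  [△CEW]
4. ∠CHE = 83°  [△CHE]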